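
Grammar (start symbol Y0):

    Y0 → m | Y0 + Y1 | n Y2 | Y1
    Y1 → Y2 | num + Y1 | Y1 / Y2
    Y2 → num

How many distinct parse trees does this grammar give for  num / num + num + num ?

2

Parse trees for num / num + num + num:
  [Y0 [Y0 [Y1 [Y1 [Y2 num]] / [Y2 num]]] + [Y1 num + [Y1 [Y2 num]]]]
  [Y0 [Y0 [Y0 [Y1 [Y1 [Y2 num]] / [Y2 num]]] + [Y1 [Y2 num]]] + [Y1 [Y2 num]]]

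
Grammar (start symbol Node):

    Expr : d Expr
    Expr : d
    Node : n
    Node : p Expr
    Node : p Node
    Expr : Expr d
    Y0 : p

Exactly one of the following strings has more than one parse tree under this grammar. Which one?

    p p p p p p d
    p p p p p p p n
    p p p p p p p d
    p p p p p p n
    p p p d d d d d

p p p p p p d: 1 tree
p p p p p p p n: 1 tree
p p p p p p p d: 1 tree
p p p p p p n: 1 tree
p p p d d d d d: 16 trees

p p p d d d d d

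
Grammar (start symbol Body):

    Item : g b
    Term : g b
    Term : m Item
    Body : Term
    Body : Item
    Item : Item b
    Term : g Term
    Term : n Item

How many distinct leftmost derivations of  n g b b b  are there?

1

Parse trees for n g b b b:
  [Body [Term n [Item [Item [Item g b] b] b]]]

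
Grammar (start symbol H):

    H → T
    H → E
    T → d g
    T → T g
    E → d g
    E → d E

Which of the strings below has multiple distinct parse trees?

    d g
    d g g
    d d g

d g

d g: 2 trees
d g g: 1 tree
d d g: 1 tree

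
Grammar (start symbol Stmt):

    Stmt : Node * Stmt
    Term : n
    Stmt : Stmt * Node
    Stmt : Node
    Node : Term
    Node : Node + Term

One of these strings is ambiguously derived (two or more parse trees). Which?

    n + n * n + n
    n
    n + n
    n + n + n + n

n + n * n + n: 2 trees
n: 1 tree
n + n: 1 tree
n + n + n + n: 1 tree

n + n * n + n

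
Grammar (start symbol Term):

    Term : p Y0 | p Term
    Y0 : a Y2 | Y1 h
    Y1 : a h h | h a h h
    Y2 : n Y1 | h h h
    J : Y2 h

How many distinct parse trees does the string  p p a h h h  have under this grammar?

Parse trees for p p a h h h:
  [Term p [Term p [Y0 a [Y2 h h h]]]]
  [Term p [Term p [Y0 [Y1 a h h] h]]]

2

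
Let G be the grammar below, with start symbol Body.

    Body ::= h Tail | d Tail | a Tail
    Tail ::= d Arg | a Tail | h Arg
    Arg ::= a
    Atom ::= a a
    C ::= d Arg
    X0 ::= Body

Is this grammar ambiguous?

Unambiguous

(Atom, C, X0 are unreachable from Body, so their rules don't affect L(Body).) Each reachable nonterminal has at most one production per leading terminal, and all productions are right-linear; the derivation is determined token-by-token.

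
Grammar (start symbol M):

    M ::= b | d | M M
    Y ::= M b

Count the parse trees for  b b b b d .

14

Parse trees for b b b b d (showing first 6 of 14):
  [M [M b] [M [M b] [M [M b] [M [M b] [M d]]]]]
  [M [M b] [M [M b] [M [M [M b] [M b]] [M d]]]]
  [M [M b] [M [M [M b] [M b]] [M [M b] [M d]]]]
  [M [M b] [M [M [M b] [M [M b] [M b]]] [M d]]]
  [M [M b] [M [M [M [M b] [M b]] [M b]] [M d]]]
  [M [M [M b] [M b]] [M [M b] [M [M b] [M d]]]]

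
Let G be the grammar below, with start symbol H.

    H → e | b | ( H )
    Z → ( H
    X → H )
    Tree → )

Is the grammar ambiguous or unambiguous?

(Z, X, Tree are unreachable from H, so their rules don't affect L(H).) L(H) is { openⁿ atom closeⁿ : n ≥ 0 }. The bracket depth fixes n, and the derivation is forced at every step.

Unambiguous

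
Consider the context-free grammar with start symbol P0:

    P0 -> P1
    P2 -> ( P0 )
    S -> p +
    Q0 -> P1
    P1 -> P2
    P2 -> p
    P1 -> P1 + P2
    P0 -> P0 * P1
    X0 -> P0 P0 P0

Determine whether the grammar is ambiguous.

(X0, Q0, S are unreachable from P0, so their rules don't affect L(P0).) The grammar is stratified — P0 handles '*' (left-recursive), P1 handles '+', P2 atoms. Each operator has a fixed associativity and precedence level, so every string has one parse.

Unambiguous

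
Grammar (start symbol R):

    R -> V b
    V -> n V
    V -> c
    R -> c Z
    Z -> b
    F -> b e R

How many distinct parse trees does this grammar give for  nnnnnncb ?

Parse trees for nnnnnncb:
  [R [V n [V n [V n [V n [V n [V n [V c]]]]]]] b]

1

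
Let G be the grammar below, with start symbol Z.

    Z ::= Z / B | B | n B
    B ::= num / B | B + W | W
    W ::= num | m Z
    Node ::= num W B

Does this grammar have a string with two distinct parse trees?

Witness: num / num

Derivation 1: Z ⇒ Z / B ⇒ B / B ⇒ W / B ⇒ num / B ⇒ num / W ⇒ num / num
Derivation 2: Z ⇒ B ⇒ num / B ⇒ num / W ⇒ num / num

Two distinct leftmost derivations for the same string.

Ambiguous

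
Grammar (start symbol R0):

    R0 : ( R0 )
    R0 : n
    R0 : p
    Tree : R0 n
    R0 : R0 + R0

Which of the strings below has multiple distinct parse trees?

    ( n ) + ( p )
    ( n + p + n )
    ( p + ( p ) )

( n ) + ( p ): 1 tree
( n + p + n ): 2 trees
( p + ( p ) ): 1 tree

( n + p + n )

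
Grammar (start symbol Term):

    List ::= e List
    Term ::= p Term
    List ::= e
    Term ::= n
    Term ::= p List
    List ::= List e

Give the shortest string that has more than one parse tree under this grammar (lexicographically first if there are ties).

length 1: no string has ≥2 trees
length 2: no string has ≥2 trees
length 3: p e e has 2 parse trees

Two derivations of p e e:
  Term ⇒ p List ⇒ p e List ⇒ p e e
  Term ⇒ p List ⇒ p List e ⇒ p e e

p e e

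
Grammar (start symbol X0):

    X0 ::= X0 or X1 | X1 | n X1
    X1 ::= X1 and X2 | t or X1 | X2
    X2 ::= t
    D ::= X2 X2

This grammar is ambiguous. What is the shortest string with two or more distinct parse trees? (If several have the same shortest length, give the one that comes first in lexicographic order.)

length 1: no string has ≥2 trees
length 2: no string has ≥2 trees
length 3: t or t has 2 parse trees

Two derivations of t or t:
  X0 ⇒ X0 or X1 ⇒ X1 or X1 ⇒ X2 or X1 ⇒ t or X1 ⇒ t or X2 ⇒ t or t
  X0 ⇒ X1 ⇒ t or X1 ⇒ t or X2 ⇒ t or t

t or t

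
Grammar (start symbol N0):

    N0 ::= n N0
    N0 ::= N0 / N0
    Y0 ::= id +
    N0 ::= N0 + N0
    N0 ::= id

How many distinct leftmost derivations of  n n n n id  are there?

1

Parse trees for n n n n id:
  [N0 n [N0 n [N0 n [N0 n [N0 id]]]]]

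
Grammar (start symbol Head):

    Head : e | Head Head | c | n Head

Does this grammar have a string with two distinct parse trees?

Witness: c c c

Derivation 1: Head ⇒ Head Head ⇒ Head Head Head ⇒ c Head Head ⇒ c c Head ⇒ c c c
Derivation 2: Head ⇒ Head Head ⇒ c Head ⇒ c Head Head ⇒ c c Head ⇒ c c c

Two distinct leftmost derivations for the same string.

Ambiguous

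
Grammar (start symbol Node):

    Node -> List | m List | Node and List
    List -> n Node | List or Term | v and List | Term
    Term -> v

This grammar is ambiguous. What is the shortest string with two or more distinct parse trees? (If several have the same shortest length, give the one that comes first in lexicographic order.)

v and v

length 1: no string has ≥2 trees
length 2: no string has ≥2 trees
length 3: v and v has 2 parse trees

Two derivations of v and v:
  Node ⇒ List ⇒ v and List ⇒ v and Term ⇒ v and v
  Node ⇒ Node and List ⇒ List and List ⇒ Term and List ⇒ v and List ⇒ v and Term ⇒ v and v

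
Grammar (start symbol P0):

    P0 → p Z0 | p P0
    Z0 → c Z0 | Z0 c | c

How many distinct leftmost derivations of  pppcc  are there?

2

Parse trees for pppcc:
  [P0 p [P0 p [P0 p [Z0 c [Z0 c]]]]]
  [P0 p [P0 p [P0 p [Z0 [Z0 c] c]]]]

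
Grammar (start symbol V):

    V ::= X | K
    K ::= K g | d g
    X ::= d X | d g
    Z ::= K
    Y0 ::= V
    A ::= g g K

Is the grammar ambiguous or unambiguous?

Witness: d g

Derivation 1: V ⇒ X ⇒ d g
Derivation 2: V ⇒ K ⇒ d g

Two distinct leftmost derivations for the same string.

Ambiguous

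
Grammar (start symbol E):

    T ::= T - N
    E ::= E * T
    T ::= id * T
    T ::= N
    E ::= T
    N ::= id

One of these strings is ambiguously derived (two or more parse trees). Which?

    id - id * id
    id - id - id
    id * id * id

id * id * id

id - id * id: 1 tree
id - id - id: 1 tree
id * id * id: 4 trees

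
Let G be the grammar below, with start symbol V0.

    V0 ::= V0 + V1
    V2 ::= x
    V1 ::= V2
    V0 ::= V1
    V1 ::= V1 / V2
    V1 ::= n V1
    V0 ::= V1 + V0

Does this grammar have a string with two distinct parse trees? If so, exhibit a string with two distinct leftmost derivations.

Witness: x + x

Derivation 1: V0 ⇒ V0 + V1 ⇒ V1 + V1 ⇒ V2 + V1 ⇒ x + V1 ⇒ x + V2 ⇒ x + x
Derivation 2: V0 ⇒ V1 + V0 ⇒ V2 + V0 ⇒ x + V0 ⇒ x + V1 ⇒ x + V2 ⇒ x + x

Two distinct leftmost derivations for the same string.

Ambiguous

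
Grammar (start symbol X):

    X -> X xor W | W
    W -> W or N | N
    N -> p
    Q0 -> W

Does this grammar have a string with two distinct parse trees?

Unambiguous

Only X, W, N are reachable from X; ignoring the rest: This is a standard precedence ladder (X over W over N), with each level left-recursive on its own operator ('xor' at X, 'or' at W). That structure is LR(1), hence unambiguous.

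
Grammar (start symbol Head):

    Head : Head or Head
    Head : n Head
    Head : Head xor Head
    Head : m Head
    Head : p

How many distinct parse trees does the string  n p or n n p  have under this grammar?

Parse trees for n p or n n p:
  [Head [Head n [Head p]] or [Head n [Head n [Head p]]]]
  [Head n [Head [Head p] or [Head n [Head n [Head p]]]]]

2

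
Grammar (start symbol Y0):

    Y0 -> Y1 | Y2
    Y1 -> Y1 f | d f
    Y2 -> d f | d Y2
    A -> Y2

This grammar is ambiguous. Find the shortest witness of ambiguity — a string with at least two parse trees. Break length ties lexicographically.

length 2: d f has 2 parse trees

Two derivations of d f:
  Y0 ⇒ Y1 ⇒ d f
  Y0 ⇒ Y2 ⇒ d f

d f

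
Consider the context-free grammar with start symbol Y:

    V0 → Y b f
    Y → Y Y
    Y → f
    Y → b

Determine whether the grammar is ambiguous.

Ambiguous

Witness: b b b

Derivation 1: Y ⇒ Y Y ⇒ Y Y Y ⇒ b Y Y ⇒ b b Y ⇒ b b b
Derivation 2: Y ⇒ Y Y ⇒ b Y ⇒ b Y Y ⇒ b b Y ⇒ b b b

Two distinct leftmost derivations for the same string.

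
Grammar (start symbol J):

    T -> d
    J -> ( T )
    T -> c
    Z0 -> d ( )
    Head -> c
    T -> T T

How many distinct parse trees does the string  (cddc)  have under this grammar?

Parse trees for (cddc):
  [J ( [T [T c] [T [T d] [T [T d] [T c]]]] )]
  [J ( [T [T c] [T [T [T d] [T d]] [T c]]] )]
  [J ( [T [T [T c] [T d]] [T [T d] [T c]]] )]
  [J ( [T [T [T c] [T [T d] [T d]]] [T c]] )]
  [J ( [T [T [T [T c] [T d]] [T d]] [T c]] )]

5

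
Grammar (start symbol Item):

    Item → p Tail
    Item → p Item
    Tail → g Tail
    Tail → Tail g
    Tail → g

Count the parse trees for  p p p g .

1

Parse trees for p p p g:
  [Item p [Item p [Item p [Tail g]]]]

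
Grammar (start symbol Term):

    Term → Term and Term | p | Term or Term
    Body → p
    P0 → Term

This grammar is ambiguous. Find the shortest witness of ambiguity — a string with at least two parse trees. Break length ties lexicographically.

length 1: no string has ≥2 trees
length 3: no string has ≥2 trees
length 5: p and p and p has 2 parse trees

Two derivations of p and p and p:
  Term ⇒ Term and Term ⇒ Term and Term and Term ⇒ p and Term and Term ⇒ p and p and Term ⇒ p and p and p
  Term ⇒ Term and Term ⇒ p and Term ⇒ p and Term and Term ⇒ p and p and Term ⇒ p and p and p

p and p and p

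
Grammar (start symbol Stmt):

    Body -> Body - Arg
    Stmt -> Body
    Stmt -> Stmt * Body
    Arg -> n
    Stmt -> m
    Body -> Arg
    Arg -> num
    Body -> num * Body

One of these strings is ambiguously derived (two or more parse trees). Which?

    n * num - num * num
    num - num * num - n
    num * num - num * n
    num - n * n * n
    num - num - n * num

n * num - num * num: 1 tree
num - num * num - n: 1 tree
num * num - num * n: 3 trees
num - n * n * n: 1 tree
num - num - n * num: 1 tree

num * num - num * n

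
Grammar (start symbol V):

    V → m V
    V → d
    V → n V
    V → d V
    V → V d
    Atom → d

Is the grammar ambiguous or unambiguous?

Witness: d d

Derivation 1: V ⇒ d V ⇒ d d
Derivation 2: V ⇒ V d ⇒ d d

Two distinct leftmost derivations for the same string.

Ambiguous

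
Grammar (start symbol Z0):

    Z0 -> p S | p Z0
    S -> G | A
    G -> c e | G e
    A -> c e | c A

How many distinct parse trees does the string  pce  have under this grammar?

Parse trees for pce:
  [Z0 p [S [G c e]]]
  [Z0 p [S [A c e]]]

2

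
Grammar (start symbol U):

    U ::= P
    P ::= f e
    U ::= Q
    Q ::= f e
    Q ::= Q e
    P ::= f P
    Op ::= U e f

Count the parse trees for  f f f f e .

Parse trees for f f f f e:
  [U [P f [P f [P f [P f e]]]]]

1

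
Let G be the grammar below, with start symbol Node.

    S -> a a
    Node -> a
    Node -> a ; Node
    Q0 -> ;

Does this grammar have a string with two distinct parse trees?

Unambiguous

(S, Q0 are unreachable from Node, so their rules don't affect L(Node).) The reachable grammar is A → atom sep A | atom. Each atom is followed by either the separator (recurse) or end-of-string (stop) — no choice point.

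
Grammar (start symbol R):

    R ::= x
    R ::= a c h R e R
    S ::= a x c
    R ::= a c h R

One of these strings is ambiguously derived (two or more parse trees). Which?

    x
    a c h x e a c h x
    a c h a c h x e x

x: 1 tree
a c h x e a c h x: 1 tree
a c h a c h x e x: 2 trees

a c h a c h x e x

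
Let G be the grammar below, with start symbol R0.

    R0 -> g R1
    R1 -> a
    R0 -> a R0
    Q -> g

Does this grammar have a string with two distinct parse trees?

Only R0, R1 are reachable from R0; ignoring the rest: Each reachable nonterminal has at most one production per leading terminal, and all productions are right-linear; the derivation is determined token-by-token.

Unambiguous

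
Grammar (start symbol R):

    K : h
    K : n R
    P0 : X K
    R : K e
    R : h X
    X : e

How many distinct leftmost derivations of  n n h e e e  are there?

Parse trees for n n h e e e:
  [R [K n [R [K n [R [K h] e]] e]] e]
  [R [K n [R [K n [R h [X e]]] e]] e]

2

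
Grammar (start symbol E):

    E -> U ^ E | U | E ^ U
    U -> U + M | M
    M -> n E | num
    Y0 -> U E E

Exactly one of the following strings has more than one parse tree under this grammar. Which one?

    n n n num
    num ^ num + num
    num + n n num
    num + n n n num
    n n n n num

num ^ num + num

n n n num: 1 tree
num ^ num + num: 2 trees
num + n n num: 1 tree
num + n n n num: 1 tree
n n n n num: 1 tree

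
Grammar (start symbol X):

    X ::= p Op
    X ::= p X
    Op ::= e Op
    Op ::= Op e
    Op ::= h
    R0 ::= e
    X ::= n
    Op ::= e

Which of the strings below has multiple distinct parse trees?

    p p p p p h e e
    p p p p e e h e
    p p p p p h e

p p p p p h e e: 1 tree
p p p p e e h e: 3 trees
p p p p p h e: 1 tree

p p p p e e h e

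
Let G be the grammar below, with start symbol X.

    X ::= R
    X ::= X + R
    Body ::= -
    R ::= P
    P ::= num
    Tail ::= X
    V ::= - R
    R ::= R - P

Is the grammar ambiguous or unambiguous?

(Tail, V, Body are unreachable from X, so their rules don't affect L(X).) This is a standard precedence ladder (X over R over P), with each level left-recursive on its own operator ('+' at X, '-' at R). That structure is LR(1), hence unambiguous.

Unambiguous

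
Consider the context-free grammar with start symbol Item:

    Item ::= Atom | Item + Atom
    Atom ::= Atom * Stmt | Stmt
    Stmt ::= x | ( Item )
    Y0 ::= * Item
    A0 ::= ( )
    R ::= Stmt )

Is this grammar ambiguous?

Unambiguous

Only Item, Atom, Stmt are reachable from Item; ignoring the rest: Item → Item + Atom | Atom  ;  Atom → Atom * Stmt | Stmt  — a left-associative chain with Stmt at the bottom. Each string factors uniquely by precedence.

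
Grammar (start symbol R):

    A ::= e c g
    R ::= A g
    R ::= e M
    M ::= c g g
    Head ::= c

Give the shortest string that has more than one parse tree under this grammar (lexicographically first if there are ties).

e c g g

length 4: e c g g has 2 parse trees

Two derivations of e c g g:
  R ⇒ A g ⇒ e c g g
  R ⇒ e M ⇒ e c g g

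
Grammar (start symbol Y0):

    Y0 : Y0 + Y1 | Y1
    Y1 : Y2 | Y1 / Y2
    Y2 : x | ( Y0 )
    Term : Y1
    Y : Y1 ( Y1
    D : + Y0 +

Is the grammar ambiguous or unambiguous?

(Term, Y, D are unreachable from Y0, so their rules don't affect L(Y0).) This is a standard precedence ladder (Y0 over Y1 over Y2), with each level left-recursive on its own operator ('+' at Y0, '/' at Y1). That structure is LR(1), hence unambiguous.

Unambiguous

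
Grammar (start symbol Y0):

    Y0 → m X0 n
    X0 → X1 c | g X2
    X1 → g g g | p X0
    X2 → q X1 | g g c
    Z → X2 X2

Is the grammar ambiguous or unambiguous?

Ambiguous

Witness: m g g g c n

Derivation 1: Y0 ⇒ m X0 n ⇒ m X1 c n ⇒ m g g g c n
Derivation 2: Y0 ⇒ m X0 n ⇒ m g X2 n ⇒ m g g g c n

Two distinct leftmost derivations for the same string.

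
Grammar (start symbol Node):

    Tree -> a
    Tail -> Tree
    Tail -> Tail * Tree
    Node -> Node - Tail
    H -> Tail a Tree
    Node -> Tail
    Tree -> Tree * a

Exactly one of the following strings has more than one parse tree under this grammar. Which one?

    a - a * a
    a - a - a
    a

a - a * a: 2 trees
a - a - a: 1 tree
a: 1 tree

a - a * a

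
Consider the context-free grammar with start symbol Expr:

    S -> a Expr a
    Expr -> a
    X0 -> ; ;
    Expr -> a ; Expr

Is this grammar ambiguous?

Unambiguous

(S, X0 are unreachable from Expr, so their rules don't affect L(Expr).) Right-recursive list with a separator: after each atom, whether the separator follows determines the rule. One parse per string.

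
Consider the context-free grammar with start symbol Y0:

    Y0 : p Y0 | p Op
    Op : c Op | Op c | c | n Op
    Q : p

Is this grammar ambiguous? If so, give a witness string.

Ambiguous

Witness: p c c

Derivation 1: Y0 ⇒ p Op ⇒ p c Op ⇒ p c c
Derivation 2: Y0 ⇒ p Op ⇒ p Op c ⇒ p c c

Two distinct leftmost derivations for the same string.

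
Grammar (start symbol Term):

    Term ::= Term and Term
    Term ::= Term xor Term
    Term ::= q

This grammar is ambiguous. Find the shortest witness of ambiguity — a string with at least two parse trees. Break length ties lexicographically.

q and q and q

length 1: no string has ≥2 trees
length 3: no string has ≥2 trees
length 5: q and q and q has 2 parse trees

Two derivations of q and q and q:
  Term ⇒ Term and Term ⇒ Term and Term and Term ⇒ q and Term and Term ⇒ q and q and Term ⇒ q and q and q
  Term ⇒ Term and Term ⇒ q and Term ⇒ q and Term and Term ⇒ q and q and Term ⇒ q and q and q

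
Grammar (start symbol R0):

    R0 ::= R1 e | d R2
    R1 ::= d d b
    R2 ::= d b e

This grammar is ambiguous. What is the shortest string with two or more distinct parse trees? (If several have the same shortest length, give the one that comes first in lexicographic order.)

length 4: d d b e has 2 parse trees

Two derivations of d d b e:
  R0 ⇒ R1 e ⇒ d d b e
  R0 ⇒ d R2 ⇒ d d b e

d d b e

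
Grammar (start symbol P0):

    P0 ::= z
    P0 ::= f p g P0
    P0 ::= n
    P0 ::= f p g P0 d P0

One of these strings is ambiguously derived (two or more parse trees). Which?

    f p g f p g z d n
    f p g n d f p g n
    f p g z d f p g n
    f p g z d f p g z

f p g f p g z d n: 2 trees
f p g n d f p g n: 1 tree
f p g z d f p g n: 1 tree
f p g z d f p g z: 1 tree

f p g f p g z d n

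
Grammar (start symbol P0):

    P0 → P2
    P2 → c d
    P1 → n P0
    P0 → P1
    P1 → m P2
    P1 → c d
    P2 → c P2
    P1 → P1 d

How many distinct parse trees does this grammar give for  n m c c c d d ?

Parse trees for n m c c c d d:
  [P0 [P1 n [P0 [P1 [P1 m [P2 c [P2 c [P2 c d]]]] d]]]]
  [P0 [P1 [P1 n [P0 [P1 m [P2 c [P2 c [P2 c d]]]]]] d]]

2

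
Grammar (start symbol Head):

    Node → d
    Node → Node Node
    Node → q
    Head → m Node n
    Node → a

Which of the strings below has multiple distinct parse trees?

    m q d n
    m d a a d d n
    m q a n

m q d n: 1 tree
m d a a d d n: 14 trees
m q a n: 1 tree

m d a a d d n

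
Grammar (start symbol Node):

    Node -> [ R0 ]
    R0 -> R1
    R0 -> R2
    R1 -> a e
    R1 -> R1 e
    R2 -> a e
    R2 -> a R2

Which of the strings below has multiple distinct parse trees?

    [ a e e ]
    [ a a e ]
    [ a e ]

[ a e ]

[ a e e ]: 1 tree
[ a a e ]: 1 tree
[ a e ]: 2 trees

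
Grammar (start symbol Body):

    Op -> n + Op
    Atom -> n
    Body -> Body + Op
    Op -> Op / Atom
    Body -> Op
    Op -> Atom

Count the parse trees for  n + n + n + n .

Parse trees for n + n + n + n:
  [Body [Body [Op [Atom n]]] + [Op n + [Op n + [Op [Atom n]]]]]
  [Body [Body [Body [Op [Atom n]]] + [Op [Atom n]]] + [Op n + [Op [Atom n]]]]
  [Body [Body [Op n + [Op [Atom n]]]] + [Op n + [Op [Atom n]]]]
  [Body [Body [Body [Op [Atom n]]] + [Op n + [Op [Atom n]]]] + [Op [Atom n]]]
  [Body [Body [Body [Body [Op [Atom n]]] + [Op [Atom n]]] + [Op [Atom n]]] + [Op [Atom n]]]
  [Body [Body [Body [Op n + [Op [Atom n]]]] + [Op [Atom n]]] + [Op [Atom n]]]
  [Body [Body [Op n + [Op n + [Op [Atom n]]]]] + [Op [Atom n]]]
  [Body [Op n + [Op n + [Op n + [Op [Atom n]]]]]]

8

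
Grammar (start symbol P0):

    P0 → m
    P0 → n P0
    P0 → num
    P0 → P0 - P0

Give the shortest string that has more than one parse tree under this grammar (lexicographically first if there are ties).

length 1: no string has ≥2 trees
length 2: no string has ≥2 trees
length 3: no string has ≥2 trees
length 4: n m - m has 2 parse trees

Two derivations of n m - m:
  P0 ⇒ n P0 ⇒ n P0 - P0 ⇒ n m - P0 ⇒ n m - m
  P0 ⇒ P0 - P0 ⇒ n P0 - P0 ⇒ n m - P0 ⇒ n m - m

n m - m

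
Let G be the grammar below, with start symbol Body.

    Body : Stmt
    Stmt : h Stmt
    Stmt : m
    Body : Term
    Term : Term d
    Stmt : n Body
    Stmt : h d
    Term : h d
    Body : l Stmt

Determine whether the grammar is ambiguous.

Ambiguous

Witness: h d

Derivation 1: Body ⇒ Stmt ⇒ h d
Derivation 2: Body ⇒ Term ⇒ h d

Two distinct leftmost derivations for the same string.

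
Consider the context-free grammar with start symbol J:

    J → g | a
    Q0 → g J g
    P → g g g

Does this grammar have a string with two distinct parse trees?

(Q0, P are unreachable from J, so their rules don't affect L(J).) Each reachable nonterminal has at most one production per leading terminal, and all productions are right-linear; the derivation is determined token-by-token.

Unambiguous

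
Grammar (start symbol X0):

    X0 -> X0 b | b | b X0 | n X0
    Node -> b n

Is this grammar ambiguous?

Witness: b b

Derivation 1: X0 ⇒ X0 b ⇒ b b
Derivation 2: X0 ⇒ b X0 ⇒ b b

Two distinct leftmost derivations for the same string.

Ambiguous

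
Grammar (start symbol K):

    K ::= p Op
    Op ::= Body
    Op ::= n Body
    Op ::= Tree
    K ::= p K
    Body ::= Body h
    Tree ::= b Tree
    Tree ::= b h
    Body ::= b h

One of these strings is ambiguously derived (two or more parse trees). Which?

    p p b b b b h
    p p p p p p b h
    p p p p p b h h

p p p p p p b h

p p b b b b h: 1 tree
p p p p p p b h: 2 trees
p p p p p b h h: 1 tree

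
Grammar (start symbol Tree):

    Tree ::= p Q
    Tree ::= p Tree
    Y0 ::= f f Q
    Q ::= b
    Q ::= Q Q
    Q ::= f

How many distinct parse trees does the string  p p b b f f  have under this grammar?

5

Parse trees for p p b b f f:
  [Tree p [Tree p [Q [Q b] [Q [Q b] [Q [Q f] [Q f]]]]]]
  [Tree p [Tree p [Q [Q b] [Q [Q [Q b] [Q f]] [Q f]]]]]
  [Tree p [Tree p [Q [Q [Q b] [Q b]] [Q [Q f] [Q f]]]]]
  [Tree p [Tree p [Q [Q [Q b] [Q [Q b] [Q f]]] [Q f]]]]
  [Tree p [Tree p [Q [Q [Q [Q b] [Q b]] [Q f]] [Q f]]]]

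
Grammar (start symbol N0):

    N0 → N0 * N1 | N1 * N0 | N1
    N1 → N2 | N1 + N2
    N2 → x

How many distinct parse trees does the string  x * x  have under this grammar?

Parse trees for x * x:
  [N0 [N0 [N1 [N2 x]]] * [N1 [N2 x]]]
  [N0 [N1 [N2 x]] * [N0 [N1 [N2 x]]]]

2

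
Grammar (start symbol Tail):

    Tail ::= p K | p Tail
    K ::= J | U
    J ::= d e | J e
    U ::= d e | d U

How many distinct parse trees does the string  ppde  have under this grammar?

2

Parse trees for ppde:
  [Tail p [Tail p [K [J d e]]]]
  [Tail p [Tail p [K [U d e]]]]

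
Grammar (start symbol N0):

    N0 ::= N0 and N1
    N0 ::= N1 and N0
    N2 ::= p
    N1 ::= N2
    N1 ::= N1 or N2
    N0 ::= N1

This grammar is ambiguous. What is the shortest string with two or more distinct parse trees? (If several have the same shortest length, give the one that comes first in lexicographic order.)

p and p

length 1: no string has ≥2 trees
length 3: p and p has 2 parse trees

Two derivations of p and p:
  N0 ⇒ N0 and N1 ⇒ N1 and N1 ⇒ N2 and N1 ⇒ p and N1 ⇒ p and N2 ⇒ p and p
  N0 ⇒ N1 and N0 ⇒ N2 and N0 ⇒ p and N0 ⇒ p and N1 ⇒ p and N2 ⇒ p and p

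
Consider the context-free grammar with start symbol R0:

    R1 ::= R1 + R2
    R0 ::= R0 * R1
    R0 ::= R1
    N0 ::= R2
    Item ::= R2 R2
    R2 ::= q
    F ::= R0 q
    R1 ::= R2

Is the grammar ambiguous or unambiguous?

Unambiguous

(N0, F, Item are unreachable from R0, so their rules don't affect L(R0).) This is a standard precedence ladder (R0 over R1 over R2), with each level left-recursive on its own operator ('*' at R0, '+' at R1). That structure is LR(1), hence unambiguous.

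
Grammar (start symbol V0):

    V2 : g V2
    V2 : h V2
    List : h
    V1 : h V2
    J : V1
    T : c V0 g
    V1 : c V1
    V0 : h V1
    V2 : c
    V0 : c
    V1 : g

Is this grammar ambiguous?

Only V0, V1, V2 are reachable from V0; ignoring the rest: Each reachable nonterminal has at most one production per leading terminal, and all productions are right-linear; the derivation is determined token-by-token.

Unambiguous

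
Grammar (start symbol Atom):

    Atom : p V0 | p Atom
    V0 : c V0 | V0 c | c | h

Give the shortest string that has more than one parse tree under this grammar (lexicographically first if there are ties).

length 2: no string has ≥2 trees
length 3: p c c has 2 parse trees

Two derivations of p c c:
  Atom ⇒ p V0 ⇒ p c V0 ⇒ p c c
  Atom ⇒ p V0 ⇒ p V0 c ⇒ p c c

p c c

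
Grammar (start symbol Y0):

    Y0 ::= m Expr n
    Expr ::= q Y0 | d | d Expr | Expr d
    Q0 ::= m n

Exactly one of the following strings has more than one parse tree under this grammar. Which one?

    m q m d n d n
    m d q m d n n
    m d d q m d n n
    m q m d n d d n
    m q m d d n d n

m q m d d n d n

m q m d n d n: 1 tree
m d q m d n n: 1 tree
m d d q m d n n: 1 tree
m q m d n d d n: 1 tree
m q m d d n d n: 2 trees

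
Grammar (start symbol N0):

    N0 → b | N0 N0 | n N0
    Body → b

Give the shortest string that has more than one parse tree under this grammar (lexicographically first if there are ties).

b b b

length 1: no string has ≥2 trees
length 2: no string has ≥2 trees
length 3: b b b has 2 parse trees

Two derivations of b b b:
  N0 ⇒ N0 N0 ⇒ b N0 ⇒ b N0 N0 ⇒ b b N0 ⇒ b b b
  N0 ⇒ N0 N0 ⇒ N0 N0 N0 ⇒ b N0 N0 ⇒ b b N0 ⇒ b b b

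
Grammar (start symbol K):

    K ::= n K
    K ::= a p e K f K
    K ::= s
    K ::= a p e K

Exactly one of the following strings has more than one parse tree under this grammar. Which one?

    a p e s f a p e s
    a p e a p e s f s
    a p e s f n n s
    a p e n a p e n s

a p e a p e s f s

a p e s f a p e s: 1 tree
a p e a p e s f s: 2 trees
a p e s f n n s: 1 tree
a p e n a p e n s: 1 tree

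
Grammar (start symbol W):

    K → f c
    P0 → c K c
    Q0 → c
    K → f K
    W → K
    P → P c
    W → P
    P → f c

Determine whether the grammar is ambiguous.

Ambiguous

Witness: f c

Derivation 1: W ⇒ K ⇒ f c
Derivation 2: W ⇒ P ⇒ f c

Two distinct leftmost derivations for the same string.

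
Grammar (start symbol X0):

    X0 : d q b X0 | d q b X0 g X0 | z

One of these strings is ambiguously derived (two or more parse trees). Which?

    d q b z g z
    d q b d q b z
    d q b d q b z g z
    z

d q b z g z: 1 tree
d q b d q b z: 1 tree
d q b d q b z g z: 2 trees
z: 1 tree

d q b d q b z g z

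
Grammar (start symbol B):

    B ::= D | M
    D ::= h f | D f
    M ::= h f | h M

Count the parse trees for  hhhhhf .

1

Parse trees for hhhhhf:
  [B [M h [M h [M h [M h [M h f]]]]]]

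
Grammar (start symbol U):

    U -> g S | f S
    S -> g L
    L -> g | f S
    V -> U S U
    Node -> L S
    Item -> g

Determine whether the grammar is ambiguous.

Only U, S, L are reachable from U; ignoring the rest: The reachable rules are right-linear with at most one rule per (nonterminal, next-terminal) pair. Each input token forces the next rule, so parsing is deterministic.

Unambiguous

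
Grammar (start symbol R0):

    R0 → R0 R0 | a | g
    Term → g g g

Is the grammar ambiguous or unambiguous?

Witness: a a a

Derivation 1: R0 ⇒ R0 R0 ⇒ R0 R0 R0 ⇒ a R0 R0 ⇒ a a R0 ⇒ a a a
Derivation 2: R0 ⇒ R0 R0 ⇒ a R0 ⇒ a R0 R0 ⇒ a a R0 ⇒ a a a

Two distinct leftmost derivations for the same string.

Ambiguous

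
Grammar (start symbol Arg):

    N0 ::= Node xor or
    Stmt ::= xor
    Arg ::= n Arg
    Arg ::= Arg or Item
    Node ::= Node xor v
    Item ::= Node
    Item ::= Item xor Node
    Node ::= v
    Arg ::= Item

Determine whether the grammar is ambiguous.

Witness: v xor v

Derivation 1: Arg ⇒ Item ⇒ Node ⇒ Node xor v ⇒ v xor v
Derivation 2: Arg ⇒ Item ⇒ Item xor Node ⇒ Node xor Node ⇒ v xor Node ⇒ v xor v

Two distinct leftmost derivations for the same string.

Ambiguous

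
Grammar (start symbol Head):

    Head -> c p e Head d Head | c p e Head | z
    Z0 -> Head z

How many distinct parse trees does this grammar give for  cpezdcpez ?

1

Parse trees for cpezdcpez:
  [Head c p e [Head z] d [Head c p e [Head z]]]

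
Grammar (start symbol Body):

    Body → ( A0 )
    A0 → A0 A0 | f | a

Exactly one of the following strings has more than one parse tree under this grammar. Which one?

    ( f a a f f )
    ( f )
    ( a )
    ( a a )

( f a a f f )

( f a a f f ): 14 trees
( f ): 1 tree
( a ): 1 tree
( a a ): 1 tree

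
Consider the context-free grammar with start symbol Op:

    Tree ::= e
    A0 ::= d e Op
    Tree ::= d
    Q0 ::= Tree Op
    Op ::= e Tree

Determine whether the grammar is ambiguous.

Only Op, Tree are reachable from Op; ignoring the rest: Restricted to the reachable nonterminals, every rule has the form A → t or A → t B, and no two rules for the same A share a first terminal. The grammar encodes a DFA — one run per string.

Unambiguous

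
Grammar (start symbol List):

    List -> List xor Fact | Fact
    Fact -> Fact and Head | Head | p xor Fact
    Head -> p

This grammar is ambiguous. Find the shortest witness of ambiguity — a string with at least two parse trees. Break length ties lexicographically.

length 1: no string has ≥2 trees
length 3: p xor p has 2 parse trees

Two derivations of p xor p:
  List ⇒ List xor Fact ⇒ Fact xor Fact ⇒ Head xor Fact ⇒ p xor Fact ⇒ p xor Head ⇒ p xor p
  List ⇒ Fact ⇒ p xor Fact ⇒ p xor Head ⇒ p xor p

p xor p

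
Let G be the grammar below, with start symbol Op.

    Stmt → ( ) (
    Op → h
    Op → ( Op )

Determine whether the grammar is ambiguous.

Only Op is reachable from Op; ignoring the rest: L(Op) is { openⁿ atom closeⁿ : n ≥ 0 }. The bracket depth fixes n, and the derivation is forced at every step.

Unambiguous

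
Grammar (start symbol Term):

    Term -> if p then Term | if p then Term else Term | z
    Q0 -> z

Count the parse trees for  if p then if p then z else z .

2

Parse trees for if p then if p then z else z:
  [Term if p then [Term if p then [Term z] else [Term z]]]
  [Term if p then [Term if p then [Term z]] else [Term z]]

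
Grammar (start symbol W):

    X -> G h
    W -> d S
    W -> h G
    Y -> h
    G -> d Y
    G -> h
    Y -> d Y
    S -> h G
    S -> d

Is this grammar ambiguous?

Unambiguous

Only W, S, G, Y are reachable from W; ignoring the rest: Each reachable nonterminal has at most one production per leading terminal, and all productions are right-linear; the derivation is determined token-by-token.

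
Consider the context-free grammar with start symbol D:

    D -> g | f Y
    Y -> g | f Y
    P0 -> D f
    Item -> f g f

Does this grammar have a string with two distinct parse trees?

Unambiguous

(P0, Item are unreachable from D, so their rules don't affect L(D).) Restricted to the reachable nonterminals, every rule has the form A → t or A → t B, and no two rules for the same A share a first terminal. The grammar encodes a DFA — one run per string.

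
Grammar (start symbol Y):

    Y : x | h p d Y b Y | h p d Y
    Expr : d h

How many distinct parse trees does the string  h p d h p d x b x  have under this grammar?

2

Parse trees for h p d h p d x b x:
  [Y h p d [Y h p d [Y x]] b [Y x]]
  [Y h p d [Y h p d [Y x] b [Y x]]]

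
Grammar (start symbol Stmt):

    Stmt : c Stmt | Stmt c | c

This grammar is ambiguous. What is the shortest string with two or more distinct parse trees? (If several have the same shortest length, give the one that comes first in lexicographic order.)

length 1: no string has ≥2 trees
length 2: c c has 2 parse trees

Two derivations of c c:
  Stmt ⇒ c Stmt ⇒ c c
  Stmt ⇒ Stmt c ⇒ c c

c c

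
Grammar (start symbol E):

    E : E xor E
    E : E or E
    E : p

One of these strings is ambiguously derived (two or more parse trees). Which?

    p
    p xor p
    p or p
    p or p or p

p or p or p

p: 1 tree
p xor p: 1 tree
p or p: 1 tree
p or p or p: 2 trees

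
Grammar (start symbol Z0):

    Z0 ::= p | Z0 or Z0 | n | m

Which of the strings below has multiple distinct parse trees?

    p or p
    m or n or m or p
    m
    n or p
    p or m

p or p: 1 tree
m or n or m or p: 5 trees
m: 1 tree
n or p: 1 tree
p or m: 1 tree

m or n or m or p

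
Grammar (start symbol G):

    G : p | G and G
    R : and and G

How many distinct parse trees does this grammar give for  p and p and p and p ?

Parse trees for p and p and p and p:
  [G [G p] and [G [G p] and [G [G p] and [G p]]]]
  [G [G p] and [G [G [G p] and [G p]] and [G p]]]
  [G [G [G p] and [G p]] and [G [G p] and [G p]]]
  [G [G [G p] and [G [G p] and [G p]]] and [G p]]
  [G [G [G [G p] and [G p]] and [G p]] and [G p]]

5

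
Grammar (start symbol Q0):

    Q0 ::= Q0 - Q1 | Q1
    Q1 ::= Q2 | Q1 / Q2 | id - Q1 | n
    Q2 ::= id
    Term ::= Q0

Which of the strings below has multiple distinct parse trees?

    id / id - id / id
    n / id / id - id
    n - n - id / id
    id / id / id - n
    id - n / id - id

id - n / id - id

id / id - id / id: 1 tree
n / id / id - id: 1 tree
n - n - id / id: 1 tree
id / id / id - n: 1 tree
id - n / id - id: 3 trees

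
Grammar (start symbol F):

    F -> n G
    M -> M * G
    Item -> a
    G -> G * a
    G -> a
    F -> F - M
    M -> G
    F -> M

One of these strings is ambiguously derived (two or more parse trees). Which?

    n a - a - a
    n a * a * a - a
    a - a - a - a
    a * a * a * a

a * a * a * a

n a - a - a: 1 tree
n a * a * a - a: 1 tree
a - a - a - a: 1 tree
a * a * a * a: 8 trees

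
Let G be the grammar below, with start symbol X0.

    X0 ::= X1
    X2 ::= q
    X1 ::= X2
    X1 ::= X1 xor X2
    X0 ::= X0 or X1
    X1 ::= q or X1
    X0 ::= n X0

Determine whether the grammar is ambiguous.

Witness: q or q

Derivation 1: X0 ⇒ X1 ⇒ q or X1 ⇒ q or X2 ⇒ q or q
Derivation 2: X0 ⇒ X0 or X1 ⇒ X1 or X1 ⇒ X2 or X1 ⇒ q or X1 ⇒ q or X2 ⇒ q or q

Two distinct leftmost derivations for the same string.

Ambiguous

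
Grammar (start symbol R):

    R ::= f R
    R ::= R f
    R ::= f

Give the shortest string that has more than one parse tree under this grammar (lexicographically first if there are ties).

f f

length 1: no string has ≥2 trees
length 2: f f has 2 parse trees

Two derivations of f f:
  R ⇒ f R ⇒ f f
  R ⇒ R f ⇒ f f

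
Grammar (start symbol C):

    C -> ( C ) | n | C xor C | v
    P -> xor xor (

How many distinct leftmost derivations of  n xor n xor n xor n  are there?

5

Parse trees for n xor n xor n xor n:
  [C [C n] xor [C [C n] xor [C [C n] xor [C n]]]]
  [C [C n] xor [C [C [C n] xor [C n]] xor [C n]]]
  [C [C [C n] xor [C n]] xor [C [C n] xor [C n]]]
  [C [C [C n] xor [C [C n] xor [C n]]] xor [C n]]
  [C [C [C [C n] xor [C n]] xor [C n]] xor [C n]]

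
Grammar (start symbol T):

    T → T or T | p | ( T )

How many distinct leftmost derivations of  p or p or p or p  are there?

Parse trees for p or p or p or p:
  [T [T p] or [T [T p] or [T [T p] or [T p]]]]
  [T [T p] or [T [T [T p] or [T p]] or [T p]]]
  [T [T [T p] or [T p]] or [T [T p] or [T p]]]
  [T [T [T p] or [T [T p] or [T p]]] or [T p]]
  [T [T [T [T p] or [T p]] or [T p]] or [T p]]

5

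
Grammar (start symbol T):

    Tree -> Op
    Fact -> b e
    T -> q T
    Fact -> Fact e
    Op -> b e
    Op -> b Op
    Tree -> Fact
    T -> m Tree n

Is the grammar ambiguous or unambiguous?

Ambiguous

Witness: m b e n

Derivation 1: T ⇒ m Tree n ⇒ m Op n ⇒ m b e n
Derivation 2: T ⇒ m Tree n ⇒ m Fact n ⇒ m b e n

Two distinct leftmost derivations for the same string.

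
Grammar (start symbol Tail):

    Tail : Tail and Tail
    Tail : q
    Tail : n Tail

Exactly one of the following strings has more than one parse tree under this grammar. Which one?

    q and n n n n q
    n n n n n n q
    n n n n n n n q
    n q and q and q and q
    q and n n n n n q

n q and q and q and q

q and n n n n q: 1 tree
n n n n n n q: 1 tree
n n n n n n n q: 1 tree
n q and q and q and q: 14 trees
q and n n n n n q: 1 tree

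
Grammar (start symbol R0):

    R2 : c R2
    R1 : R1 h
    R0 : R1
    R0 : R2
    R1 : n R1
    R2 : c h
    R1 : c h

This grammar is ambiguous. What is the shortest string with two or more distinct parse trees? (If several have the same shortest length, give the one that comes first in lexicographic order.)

length 2: c h has 2 parse trees

Two derivations of c h:
  R0 ⇒ R1 ⇒ c h
  R0 ⇒ R2 ⇒ c h

c h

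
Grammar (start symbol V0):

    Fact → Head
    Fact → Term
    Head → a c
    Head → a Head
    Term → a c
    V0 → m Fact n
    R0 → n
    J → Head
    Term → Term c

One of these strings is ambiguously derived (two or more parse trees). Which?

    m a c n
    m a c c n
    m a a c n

m a c n

m a c n: 2 trees
m a c c n: 1 tree
m a a c n: 1 tree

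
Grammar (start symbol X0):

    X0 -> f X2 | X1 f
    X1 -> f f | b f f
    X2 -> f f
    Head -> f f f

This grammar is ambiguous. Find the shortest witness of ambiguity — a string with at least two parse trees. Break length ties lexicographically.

f f f

length 3: f f f has 2 parse trees

Two derivations of f f f:
  X0 ⇒ f X2 ⇒ f f f
  X0 ⇒ X1 f ⇒ f f f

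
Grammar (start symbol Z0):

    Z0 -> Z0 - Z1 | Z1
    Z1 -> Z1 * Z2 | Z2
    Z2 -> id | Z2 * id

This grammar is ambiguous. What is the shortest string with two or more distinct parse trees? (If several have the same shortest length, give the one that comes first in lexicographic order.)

id * id

length 1: no string has ≥2 trees
length 3: id * id has 2 parse trees

Two derivations of id * id:
  Z0 ⇒ Z1 ⇒ Z1 * Z2 ⇒ Z2 * Z2 ⇒ id * Z2 ⇒ id * id
  Z0 ⇒ Z1 ⇒ Z2 ⇒ Z2 * id ⇒ id * id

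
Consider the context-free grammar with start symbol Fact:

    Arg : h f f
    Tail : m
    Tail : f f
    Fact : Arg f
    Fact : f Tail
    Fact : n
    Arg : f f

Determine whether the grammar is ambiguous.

Ambiguous

Witness: f f f

Derivation 1: Fact ⇒ Arg f ⇒ f f f
Derivation 2: Fact ⇒ f Tail ⇒ f f f

Two distinct leftmost derivations for the same string.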